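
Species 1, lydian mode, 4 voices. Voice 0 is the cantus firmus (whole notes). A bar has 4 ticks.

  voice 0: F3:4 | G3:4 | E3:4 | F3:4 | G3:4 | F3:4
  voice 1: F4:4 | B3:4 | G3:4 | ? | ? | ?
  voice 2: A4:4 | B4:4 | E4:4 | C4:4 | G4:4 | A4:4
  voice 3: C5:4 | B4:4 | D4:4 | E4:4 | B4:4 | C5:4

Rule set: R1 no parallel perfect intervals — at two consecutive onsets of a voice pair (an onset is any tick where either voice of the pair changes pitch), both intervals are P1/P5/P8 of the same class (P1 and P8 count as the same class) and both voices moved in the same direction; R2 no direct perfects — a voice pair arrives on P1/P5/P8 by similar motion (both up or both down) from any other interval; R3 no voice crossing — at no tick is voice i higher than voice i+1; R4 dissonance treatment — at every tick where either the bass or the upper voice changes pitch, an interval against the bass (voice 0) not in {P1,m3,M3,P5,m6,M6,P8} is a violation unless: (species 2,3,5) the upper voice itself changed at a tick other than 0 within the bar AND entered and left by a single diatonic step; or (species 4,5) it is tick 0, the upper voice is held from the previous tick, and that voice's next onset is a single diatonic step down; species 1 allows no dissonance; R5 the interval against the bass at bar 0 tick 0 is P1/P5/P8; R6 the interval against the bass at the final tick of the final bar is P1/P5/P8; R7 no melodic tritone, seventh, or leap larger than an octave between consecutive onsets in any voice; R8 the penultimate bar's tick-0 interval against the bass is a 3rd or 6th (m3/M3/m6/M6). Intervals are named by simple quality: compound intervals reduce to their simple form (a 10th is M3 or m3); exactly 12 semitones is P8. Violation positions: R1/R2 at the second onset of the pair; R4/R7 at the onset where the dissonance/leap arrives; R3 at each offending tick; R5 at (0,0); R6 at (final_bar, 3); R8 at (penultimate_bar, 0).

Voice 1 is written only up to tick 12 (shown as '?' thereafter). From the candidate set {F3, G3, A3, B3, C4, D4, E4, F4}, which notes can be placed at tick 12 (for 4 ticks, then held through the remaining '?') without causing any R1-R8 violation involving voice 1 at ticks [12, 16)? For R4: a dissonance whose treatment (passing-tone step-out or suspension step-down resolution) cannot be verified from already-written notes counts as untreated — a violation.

F3: violates R2
G3: violates R4
A3: violates R1
B3: violates R4
C4: violates R2
D4: violates R3
E4: violates R2,R3,R4
F4: violates R2,R3,R7

{}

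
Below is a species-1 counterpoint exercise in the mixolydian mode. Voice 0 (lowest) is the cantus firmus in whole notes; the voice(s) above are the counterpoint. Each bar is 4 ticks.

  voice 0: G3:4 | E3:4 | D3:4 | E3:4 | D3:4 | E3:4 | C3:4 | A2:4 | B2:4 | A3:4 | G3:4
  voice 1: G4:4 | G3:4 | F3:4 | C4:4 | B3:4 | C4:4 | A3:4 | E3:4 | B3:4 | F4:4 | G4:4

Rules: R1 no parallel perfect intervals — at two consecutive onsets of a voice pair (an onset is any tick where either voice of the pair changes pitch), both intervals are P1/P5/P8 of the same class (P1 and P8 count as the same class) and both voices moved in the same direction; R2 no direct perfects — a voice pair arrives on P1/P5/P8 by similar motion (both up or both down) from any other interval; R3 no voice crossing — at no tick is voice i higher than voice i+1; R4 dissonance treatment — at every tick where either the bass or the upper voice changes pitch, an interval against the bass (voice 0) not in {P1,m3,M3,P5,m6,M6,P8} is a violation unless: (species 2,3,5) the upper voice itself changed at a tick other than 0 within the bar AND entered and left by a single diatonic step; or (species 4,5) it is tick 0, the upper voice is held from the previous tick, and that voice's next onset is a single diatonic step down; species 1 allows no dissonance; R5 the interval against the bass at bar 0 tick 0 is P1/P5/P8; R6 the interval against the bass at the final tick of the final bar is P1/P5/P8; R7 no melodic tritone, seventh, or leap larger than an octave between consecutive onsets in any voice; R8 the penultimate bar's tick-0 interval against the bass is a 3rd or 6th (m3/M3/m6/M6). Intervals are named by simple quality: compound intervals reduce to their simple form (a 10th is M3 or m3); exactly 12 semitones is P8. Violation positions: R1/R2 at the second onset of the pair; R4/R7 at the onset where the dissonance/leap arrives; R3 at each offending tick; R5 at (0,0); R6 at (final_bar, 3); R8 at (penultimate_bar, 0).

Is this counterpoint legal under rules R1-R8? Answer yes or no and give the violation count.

bar 0: v0=G3 v1=G4 (P8)
bar 1: v0=E3 v1=G3 (m3)
bar 2: v0=D3 v1=F3 (m3)
bar 3: v0=E3 v1=C4 (m6)
bar 4: v0=D3 v1=B3 (M6)
bar 5: v0=E3 v1=C4 (m6)
bar 6: v0=C3 v1=A3 (M6)
bar 7: v0=A2 v1=E3 (P5)
bar 8: v0=B2 v1=B3 (P8)
bar 9: v0=A3 v1=F4 (m6)
bar 10: v0=G3 v1=G4 (P8)
  R2 @ bar7.0: C3/A3 M6 -> A2/E3 P5 similar
  R2 @ bar8.0: A2/E3 P5 -> B2/B3 P8 similar
  R7 @ bar9.0: B2->A3 leap 10st
  R7 @ bar9.0: B3->F4 leap 6st

No (4 violations)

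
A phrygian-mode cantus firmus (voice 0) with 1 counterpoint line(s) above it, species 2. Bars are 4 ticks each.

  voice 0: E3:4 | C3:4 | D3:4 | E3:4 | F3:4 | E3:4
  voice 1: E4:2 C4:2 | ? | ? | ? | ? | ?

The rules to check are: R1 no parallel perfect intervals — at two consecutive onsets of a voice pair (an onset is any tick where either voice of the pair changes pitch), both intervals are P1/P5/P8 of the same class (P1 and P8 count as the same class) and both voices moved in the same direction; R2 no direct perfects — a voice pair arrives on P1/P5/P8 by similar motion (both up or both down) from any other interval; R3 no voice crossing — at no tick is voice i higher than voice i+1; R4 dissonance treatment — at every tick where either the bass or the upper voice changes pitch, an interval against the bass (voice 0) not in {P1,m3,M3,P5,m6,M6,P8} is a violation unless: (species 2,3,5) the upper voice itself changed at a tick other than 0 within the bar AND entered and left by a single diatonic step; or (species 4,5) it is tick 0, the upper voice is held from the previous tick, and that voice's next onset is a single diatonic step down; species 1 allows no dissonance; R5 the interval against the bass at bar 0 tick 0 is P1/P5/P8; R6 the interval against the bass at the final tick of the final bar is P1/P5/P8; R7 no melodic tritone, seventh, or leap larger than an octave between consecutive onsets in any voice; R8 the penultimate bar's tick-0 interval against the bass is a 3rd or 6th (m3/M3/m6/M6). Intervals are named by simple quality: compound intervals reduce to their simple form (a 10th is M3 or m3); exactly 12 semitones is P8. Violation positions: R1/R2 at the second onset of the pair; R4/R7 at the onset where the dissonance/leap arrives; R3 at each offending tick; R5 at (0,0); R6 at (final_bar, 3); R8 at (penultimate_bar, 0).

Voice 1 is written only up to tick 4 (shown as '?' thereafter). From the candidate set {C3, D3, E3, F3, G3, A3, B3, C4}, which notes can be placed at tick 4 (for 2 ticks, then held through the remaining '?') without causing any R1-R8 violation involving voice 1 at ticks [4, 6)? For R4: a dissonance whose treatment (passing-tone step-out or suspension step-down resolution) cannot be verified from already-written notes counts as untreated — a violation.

{A3, C4, E3}

C3: violates R2
D3: violates R4,R7
E3: legal
F3: violates R4
G3: violates R2
A3: legal
B3: violates R4
C4: legal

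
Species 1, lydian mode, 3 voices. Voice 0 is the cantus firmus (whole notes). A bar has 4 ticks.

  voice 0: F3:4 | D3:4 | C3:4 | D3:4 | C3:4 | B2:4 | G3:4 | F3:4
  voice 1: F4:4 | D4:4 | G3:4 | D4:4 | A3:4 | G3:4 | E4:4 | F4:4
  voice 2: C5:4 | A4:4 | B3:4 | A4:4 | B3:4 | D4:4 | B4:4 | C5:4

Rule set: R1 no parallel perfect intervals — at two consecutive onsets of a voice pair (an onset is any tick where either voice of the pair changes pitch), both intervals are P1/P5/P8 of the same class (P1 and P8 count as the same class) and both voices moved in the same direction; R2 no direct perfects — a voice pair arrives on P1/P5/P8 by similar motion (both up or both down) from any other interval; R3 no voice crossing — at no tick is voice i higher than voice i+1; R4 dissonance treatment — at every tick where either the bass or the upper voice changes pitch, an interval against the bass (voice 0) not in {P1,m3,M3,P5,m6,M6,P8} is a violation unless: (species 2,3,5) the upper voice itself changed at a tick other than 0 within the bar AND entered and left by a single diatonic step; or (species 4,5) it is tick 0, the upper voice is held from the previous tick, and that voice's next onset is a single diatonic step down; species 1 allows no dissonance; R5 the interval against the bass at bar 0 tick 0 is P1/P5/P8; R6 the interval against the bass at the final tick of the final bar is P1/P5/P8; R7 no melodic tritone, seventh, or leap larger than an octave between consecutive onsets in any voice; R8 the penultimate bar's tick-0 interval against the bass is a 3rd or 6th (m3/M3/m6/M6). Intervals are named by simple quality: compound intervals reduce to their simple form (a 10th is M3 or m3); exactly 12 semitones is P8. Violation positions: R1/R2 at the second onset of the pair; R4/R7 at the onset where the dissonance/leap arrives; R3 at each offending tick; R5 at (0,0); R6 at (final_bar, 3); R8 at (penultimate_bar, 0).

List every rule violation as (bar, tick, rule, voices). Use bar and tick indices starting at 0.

bar 0: v0=F3 v1=F4 v2=C5 downbeat P5
bar 1: v0=D3 v1=D4 v2=A4 downbeat P5
bar 2: v0=C3 v1=G3 v2=B3 downbeat M7
bar 3: v0=D3 v1=D4 v2=A4 downbeat P5
bar 4: v0=C3 v1=A3 v2=B3 downbeat M7
bar 5: v0=B2 v1=G3 v2=D4 downbeat m3
bar 6: v0=G3 v1=E4 v2=B4 downbeat M3
bar 7: v0=F3 v1=F4 v2=C5 downbeat P5
  -> R1 @ bar 1 tick 0 v(0, 1): F3/F4 P8 -> D3/D4 P8 similar
  -> R1 @ bar 1 tick 0 v(0, 2): F3/C5 P5 -> D3/A4 P5 similar
  -> R1 @ bar 1 tick 0 v(1, 2): F4/C5 P5 -> D4/A4 P5 similar
  -> R2 @ bar 2 tick 0 v(0, 1): D3/D4 P8 -> C3/G3 P5 similar
  -> R4 @ bar 2 tick 0 v(0, 2): C3/B3 M7 untreated
  -> R7 @ bar 2 tick 0 v(2,): A4->B3 leap 10st
  -> R2 @ bar 3 tick 0 v(0, 1): C3/G3 P5 -> D3/D4 P8 similar
  -> R2 @ bar 3 tick 0 v(0, 2): C3/B3 M7 -> D3/A4 P5 similar
  -> R2 @ bar 3 tick 0 v(1, 2): G3/B3 M3 -> D4/A4 P5 similar
  -> R7 @ bar 3 tick 0 v(2,): B3->A4 leap 10st
  -> R4 @ bar 4 tick 0 v(0, 2): C3/B3 M7 untreated
  -> R7 @ bar 4 tick 0 v(2,): A4->B3 leap 10st
  -> R1 @ bar 6 tick 0 v(1, 2): G3/D4 P5 -> E4/B4 P5 similar
  -> R1 @ bar 7 tick 0 v(1, 2): E4/B4 P5 -> F4/C5 P5 similar

(1, 0, R1, (0, 1))
(1, 0, R1, (0, 2))
(1, 0, R1, (1, 2))
(2, 0, R2, (0, 1))
(2, 0, R4, (0, 2))
(2, 0, R7, (2,))
(3, 0, R2, (0, 1))
(3, 0, R2, (0, 2))
(3, 0, R2, (1, 2))
(3, 0, R7, (2,))
(4, 0, R4, (0, 2))
(4, 0, R7, (2,))
(6, 0, R1, (1, 2))
(7, 0, R1, (1, 2))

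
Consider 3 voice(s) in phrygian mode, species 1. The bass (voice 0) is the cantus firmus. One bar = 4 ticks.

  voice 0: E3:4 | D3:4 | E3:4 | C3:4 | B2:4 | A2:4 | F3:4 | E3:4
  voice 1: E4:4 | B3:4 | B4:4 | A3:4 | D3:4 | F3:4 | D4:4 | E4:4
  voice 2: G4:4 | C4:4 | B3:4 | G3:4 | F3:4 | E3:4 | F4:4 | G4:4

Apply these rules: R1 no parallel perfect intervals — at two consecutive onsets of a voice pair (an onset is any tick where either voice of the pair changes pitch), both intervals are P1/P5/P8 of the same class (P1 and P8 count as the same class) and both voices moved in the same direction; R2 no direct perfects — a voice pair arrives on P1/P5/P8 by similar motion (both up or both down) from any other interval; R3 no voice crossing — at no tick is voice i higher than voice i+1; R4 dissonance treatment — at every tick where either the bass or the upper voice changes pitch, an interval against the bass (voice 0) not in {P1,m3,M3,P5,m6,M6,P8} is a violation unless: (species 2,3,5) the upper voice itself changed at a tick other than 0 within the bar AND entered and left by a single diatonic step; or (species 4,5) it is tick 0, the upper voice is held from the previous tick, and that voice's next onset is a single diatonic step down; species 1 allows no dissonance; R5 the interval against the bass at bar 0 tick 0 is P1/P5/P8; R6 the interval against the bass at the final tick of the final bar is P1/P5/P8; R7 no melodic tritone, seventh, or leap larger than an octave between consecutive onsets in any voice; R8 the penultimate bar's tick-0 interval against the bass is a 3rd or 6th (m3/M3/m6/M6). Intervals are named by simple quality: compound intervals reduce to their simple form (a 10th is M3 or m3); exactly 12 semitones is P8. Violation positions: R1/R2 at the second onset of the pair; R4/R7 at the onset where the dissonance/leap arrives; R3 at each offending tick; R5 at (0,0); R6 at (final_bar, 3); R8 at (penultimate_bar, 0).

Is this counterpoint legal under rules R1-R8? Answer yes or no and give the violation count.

No (23 violations)

bar 0: v0=E3 v1=E4 v2=G4 (m3)
bar 1: v0=D3 v1=B3 v2=C4 (m7)
bar 2: v0=E3 v1=B4 v2=B3 (P5)
bar 3: v0=C3 v1=A3 v2=G3 (P5)
bar 4: v0=B2 v1=D3 v2=F3 (TT)
bar 5: v0=A2 v1=F3 v2=E3 (P5)
bar 6: v0=F3 v1=D4 v2=F4 (P8)
bar 7: v0=E3 v1=E4 v2=G4 (m3)
  R5 @ bar0.0: opens on m3
  R4 @ bar1.0: D3/C4 m7 untreated
  R2 @ bar2.0: D3/B3 M6 -> E3/B4 P5 similar
  R3 @ bar2.0: B4 above B3
  R3 @ bar2.1: B4 above B3
  R3 @ bar2.2: B4 above B3
  R3 @ bar2.3: B4 above B3
  R1 @ bar3.0: E3/B3 P5 -> C3/G3 P5 similar
  R3 @ bar3.0: A3 above G3
  R7 @ bar3.0: B4->A3 leap 14st
  R3 @ bar3.1: A3 above G3
  R3 @ bar3.2: A3 above G3
  R3 @ bar3.3: A3 above G3
  R4 @ bar4.0: B2/F3 TT untreated
  R2 @ bar5.0: B2/F3 TT -> A2/E3 P5 similar
  R3 @ bar5.0: F3 above E3
  R3 @ bar5.1: F3 above E3
  R3 @ bar5.2: F3 above E3
  R3 @ bar5.3: F3 above E3
  R2 @ bar6.0: A2/E3 P5 -> F3/F4 P8 similar
  R7 @ bar6.0: E3->F4 leap 13st
  R8 @ bar6.0: penult P8 not 3rd/6th
  R6 @ bar7.3: closes on m3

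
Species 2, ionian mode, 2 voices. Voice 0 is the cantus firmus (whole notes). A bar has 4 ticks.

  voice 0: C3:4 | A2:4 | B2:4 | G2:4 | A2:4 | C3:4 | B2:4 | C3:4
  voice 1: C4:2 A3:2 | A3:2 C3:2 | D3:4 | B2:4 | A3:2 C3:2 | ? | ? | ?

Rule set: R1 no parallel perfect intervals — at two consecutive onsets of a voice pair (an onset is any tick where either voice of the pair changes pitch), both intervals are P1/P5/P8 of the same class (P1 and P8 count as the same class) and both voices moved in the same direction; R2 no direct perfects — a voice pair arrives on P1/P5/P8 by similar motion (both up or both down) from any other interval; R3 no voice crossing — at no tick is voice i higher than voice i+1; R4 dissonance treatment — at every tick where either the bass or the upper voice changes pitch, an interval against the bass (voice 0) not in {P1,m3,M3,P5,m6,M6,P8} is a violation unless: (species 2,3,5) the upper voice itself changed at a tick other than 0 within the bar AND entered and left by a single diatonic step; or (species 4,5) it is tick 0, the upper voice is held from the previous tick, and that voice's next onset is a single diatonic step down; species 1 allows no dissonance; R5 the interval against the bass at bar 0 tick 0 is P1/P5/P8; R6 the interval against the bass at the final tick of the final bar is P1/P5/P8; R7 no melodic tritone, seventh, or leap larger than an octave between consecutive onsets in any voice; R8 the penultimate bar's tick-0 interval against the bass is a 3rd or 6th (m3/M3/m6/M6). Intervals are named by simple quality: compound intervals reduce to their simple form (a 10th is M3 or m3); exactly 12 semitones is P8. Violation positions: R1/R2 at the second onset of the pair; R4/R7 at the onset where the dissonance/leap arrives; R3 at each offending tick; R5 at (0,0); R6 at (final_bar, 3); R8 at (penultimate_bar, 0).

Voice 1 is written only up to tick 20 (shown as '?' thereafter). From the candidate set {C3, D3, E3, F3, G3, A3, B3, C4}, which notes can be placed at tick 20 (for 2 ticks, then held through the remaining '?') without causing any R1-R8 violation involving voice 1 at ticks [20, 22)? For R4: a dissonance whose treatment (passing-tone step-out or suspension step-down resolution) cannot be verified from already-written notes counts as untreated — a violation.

C3: legal
D3: violates R4
E3: legal
F3: violates R4
G3: violates R2
A3: legal
B3: violates R4,R7
C4: violates R2

{A3, C3, E3}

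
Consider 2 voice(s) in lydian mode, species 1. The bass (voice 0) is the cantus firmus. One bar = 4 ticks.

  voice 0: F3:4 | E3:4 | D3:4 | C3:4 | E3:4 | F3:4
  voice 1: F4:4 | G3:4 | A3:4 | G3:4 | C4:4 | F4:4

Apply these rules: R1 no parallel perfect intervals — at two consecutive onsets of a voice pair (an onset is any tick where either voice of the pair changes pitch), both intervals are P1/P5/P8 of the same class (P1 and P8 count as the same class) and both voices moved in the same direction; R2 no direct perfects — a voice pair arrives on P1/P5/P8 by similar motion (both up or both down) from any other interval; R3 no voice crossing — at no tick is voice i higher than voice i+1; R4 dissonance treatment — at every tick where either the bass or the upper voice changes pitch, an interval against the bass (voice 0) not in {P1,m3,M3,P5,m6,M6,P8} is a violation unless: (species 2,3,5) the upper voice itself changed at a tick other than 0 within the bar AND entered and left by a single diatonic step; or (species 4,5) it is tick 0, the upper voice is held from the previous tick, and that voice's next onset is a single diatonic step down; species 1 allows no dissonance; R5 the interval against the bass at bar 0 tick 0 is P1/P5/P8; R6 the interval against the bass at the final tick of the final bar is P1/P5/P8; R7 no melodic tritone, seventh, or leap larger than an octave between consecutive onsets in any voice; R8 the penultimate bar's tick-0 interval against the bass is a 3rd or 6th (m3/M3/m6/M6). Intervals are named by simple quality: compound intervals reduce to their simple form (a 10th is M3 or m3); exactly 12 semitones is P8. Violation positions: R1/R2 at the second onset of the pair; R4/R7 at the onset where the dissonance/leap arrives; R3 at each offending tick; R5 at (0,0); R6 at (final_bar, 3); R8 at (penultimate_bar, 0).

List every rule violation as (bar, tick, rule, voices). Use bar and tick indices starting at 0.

bar 0: v0=F3 v1=F4 downbeat P8
bar 1: v0=E3 v1=G3 downbeat m3
bar 2: v0=D3 v1=A3 downbeat P5
bar 3: v0=C3 v1=G3 downbeat P5
bar 4: v0=E3 v1=C4 downbeat m6
bar 5: v0=F3 v1=F4 downbeat P8
  -> R7 @ bar 1 tick 0 v(1,): F4->G3 leap 10st
  -> R1 @ bar 3 tick 0 v(0, 1): D3/A3 P5 -> C3/G3 P5 similar
  -> R2 @ bar 5 tick 0 v(0, 1): E3/C4 m6 -> F3/F4 P8 similar

(1, 0, R7, (1,))
(3, 0, R1, (0, 1))
(5, 0, R2, (0, 1))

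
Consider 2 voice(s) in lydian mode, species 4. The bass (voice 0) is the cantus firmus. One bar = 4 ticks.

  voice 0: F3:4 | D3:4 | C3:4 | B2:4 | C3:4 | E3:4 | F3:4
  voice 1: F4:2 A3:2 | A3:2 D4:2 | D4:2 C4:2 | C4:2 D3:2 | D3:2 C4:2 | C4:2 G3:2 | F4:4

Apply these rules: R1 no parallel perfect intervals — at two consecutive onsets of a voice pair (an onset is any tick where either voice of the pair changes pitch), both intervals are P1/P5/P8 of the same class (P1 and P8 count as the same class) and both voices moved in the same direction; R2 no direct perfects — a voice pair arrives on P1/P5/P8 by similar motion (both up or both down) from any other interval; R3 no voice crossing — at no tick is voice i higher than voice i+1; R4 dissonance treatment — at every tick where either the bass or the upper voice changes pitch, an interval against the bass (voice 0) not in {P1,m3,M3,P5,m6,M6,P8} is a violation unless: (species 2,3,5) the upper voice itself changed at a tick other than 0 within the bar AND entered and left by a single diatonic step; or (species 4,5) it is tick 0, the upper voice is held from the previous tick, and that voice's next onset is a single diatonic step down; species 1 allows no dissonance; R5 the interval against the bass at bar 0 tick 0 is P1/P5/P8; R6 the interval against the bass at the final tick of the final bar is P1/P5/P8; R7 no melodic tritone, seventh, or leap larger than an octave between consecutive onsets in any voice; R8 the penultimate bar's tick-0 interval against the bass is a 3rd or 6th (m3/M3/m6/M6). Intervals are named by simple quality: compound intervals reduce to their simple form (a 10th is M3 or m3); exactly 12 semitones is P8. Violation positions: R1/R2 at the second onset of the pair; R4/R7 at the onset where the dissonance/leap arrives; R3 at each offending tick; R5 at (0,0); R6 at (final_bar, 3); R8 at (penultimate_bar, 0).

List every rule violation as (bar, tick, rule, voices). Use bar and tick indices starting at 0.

(3, 0, R4, (0, 1))
(3, 2, R7, (1,))
(4, 0, R4, (0, 1))
(4, 2, R7, (1,))
(6, 0, R2, (0, 1))
(6, 0, R7, (1,))

bar 0: v0=F3 v1=F4 downbeat P8
bar 1: v0=D3 v1=A3 downbeat P5
bar 2: v0=C3 v1=D4 downbeat M2
bar 3: v0=B2 v1=C4 downbeat m2
bar 4: v0=C3 v1=D3 downbeat M2
bar 5: v0=E3 v1=C4 downbeat m6
bar 6: v0=F3 v1=F4 downbeat P8
  -> R4 @ bar 3 tick 0 v(0, 1): B2/C4 m2 untreated
  -> R7 @ bar 3 tick 2 v(1,): C4->D3 leap 10st
  -> R4 @ bar 4 tick 0 v(0, 1): C3/D3 M2 untreated
  -> R7 @ bar 4 tick 2 v(1,): D3->C4 leap 10st
  -> R2 @ bar 6 tick 0 v(0, 1): E3/G3 m3 -> F3/F4 P8 similar
  -> R7 @ bar 6 tick 0 v(1,): G3->F4 leap 10st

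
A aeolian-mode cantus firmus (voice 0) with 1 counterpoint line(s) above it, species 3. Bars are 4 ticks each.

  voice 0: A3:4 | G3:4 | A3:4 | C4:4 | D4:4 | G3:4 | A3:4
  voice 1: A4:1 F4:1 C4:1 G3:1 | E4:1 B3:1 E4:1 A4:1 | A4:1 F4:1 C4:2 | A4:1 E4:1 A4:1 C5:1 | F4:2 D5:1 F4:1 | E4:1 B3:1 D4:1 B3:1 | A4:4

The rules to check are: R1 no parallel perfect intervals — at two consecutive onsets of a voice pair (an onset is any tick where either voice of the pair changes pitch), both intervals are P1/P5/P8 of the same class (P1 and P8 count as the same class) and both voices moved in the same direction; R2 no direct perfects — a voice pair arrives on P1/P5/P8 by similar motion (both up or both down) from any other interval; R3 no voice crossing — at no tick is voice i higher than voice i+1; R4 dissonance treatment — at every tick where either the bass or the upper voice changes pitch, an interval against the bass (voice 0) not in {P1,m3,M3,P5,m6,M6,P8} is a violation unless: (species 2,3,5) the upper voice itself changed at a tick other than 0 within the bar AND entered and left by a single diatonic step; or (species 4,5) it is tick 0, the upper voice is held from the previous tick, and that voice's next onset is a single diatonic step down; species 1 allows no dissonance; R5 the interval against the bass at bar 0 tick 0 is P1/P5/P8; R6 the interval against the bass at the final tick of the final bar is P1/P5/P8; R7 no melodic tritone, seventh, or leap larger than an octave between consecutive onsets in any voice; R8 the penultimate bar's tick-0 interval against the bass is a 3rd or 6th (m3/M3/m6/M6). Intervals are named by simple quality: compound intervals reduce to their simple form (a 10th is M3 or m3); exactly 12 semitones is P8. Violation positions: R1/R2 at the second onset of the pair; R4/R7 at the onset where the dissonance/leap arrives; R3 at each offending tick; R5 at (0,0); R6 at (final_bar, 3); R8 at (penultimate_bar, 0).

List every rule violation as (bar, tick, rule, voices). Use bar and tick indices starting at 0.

(0, 3, R3, (0, 1))
(0, 3, R4, (0, 1))
(1, 3, R4, (0, 1))
(6, 0, R2, (0, 1))
(6, 0, R7, (1,))

bar 0: v0=A3 v1=A4 downbeat P8
bar 1: v0=G3 v1=E4 downbeat M6
bar 2: v0=A3 v1=A4 downbeat P8
bar 3: v0=C4 v1=A4 downbeat M6
bar 4: v0=D4 v1=F4 downbeat m3
bar 5: v0=G3 v1=E4 downbeat M6
bar 6: v0=A3 v1=A4 downbeat P8
  -> R3 @ bar 0 tick 3 v(0, 1): A3 above G3
  -> R4 @ bar 0 tick 3 v(0, 1): A3/G3 M2 untreated
  -> R4 @ bar 1 tick 3 v(0, 1): G3/A4 M2 untreated
  -> R2 @ bar 6 tick 0 v(0, 1): G3/B3 M3 -> A3/A4 P8 similar
  -> R7 @ bar 6 tick 0 v(1,): B3->A4 leap 10st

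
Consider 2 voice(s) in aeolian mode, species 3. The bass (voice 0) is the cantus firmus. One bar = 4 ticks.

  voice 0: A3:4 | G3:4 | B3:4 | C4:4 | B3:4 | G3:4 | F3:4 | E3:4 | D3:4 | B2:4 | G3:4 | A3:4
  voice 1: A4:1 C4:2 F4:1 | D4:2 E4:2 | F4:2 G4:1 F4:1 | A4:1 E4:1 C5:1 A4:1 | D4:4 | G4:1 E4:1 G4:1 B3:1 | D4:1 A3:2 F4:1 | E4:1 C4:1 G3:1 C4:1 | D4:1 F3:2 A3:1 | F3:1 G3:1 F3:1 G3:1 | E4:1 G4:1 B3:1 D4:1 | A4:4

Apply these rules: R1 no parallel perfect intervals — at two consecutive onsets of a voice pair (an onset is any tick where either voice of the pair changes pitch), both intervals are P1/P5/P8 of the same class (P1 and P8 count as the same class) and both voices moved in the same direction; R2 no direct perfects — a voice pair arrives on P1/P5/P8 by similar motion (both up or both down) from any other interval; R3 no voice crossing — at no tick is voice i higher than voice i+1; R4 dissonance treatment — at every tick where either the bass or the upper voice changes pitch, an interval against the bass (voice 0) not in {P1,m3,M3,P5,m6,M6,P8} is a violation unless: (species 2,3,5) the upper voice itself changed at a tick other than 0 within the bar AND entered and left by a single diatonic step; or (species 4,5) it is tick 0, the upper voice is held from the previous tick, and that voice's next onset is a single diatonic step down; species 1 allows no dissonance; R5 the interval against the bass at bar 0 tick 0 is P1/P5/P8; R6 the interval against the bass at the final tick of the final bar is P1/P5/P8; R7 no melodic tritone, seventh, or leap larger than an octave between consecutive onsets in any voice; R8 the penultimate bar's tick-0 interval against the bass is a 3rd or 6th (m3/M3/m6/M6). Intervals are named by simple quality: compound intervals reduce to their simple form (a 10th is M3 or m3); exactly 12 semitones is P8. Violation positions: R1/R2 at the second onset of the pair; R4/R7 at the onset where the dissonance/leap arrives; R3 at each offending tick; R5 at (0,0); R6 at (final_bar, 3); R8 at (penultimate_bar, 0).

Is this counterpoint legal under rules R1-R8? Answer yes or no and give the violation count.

bar 0: v0=A3 v1=A4 (P8)
bar 1: v0=G3 v1=D4 (P5)
bar 2: v0=B3 v1=F4 (TT)
bar 3: v0=C4 v1=A4 (M6)
bar 4: v0=B3 v1=D4 (m3)
bar 5: v0=G3 v1=G4 (P8)
bar 6: v0=F3 v1=D4 (M6)
bar 7: v0=E3 v1=E4 (P8)
bar 8: v0=D3 v1=D4 (P8)
bar 9: v0=B2 v1=F3 (TT)
bar 10: v0=G3 v1=E4 (M6)
bar 11: v0=A3 v1=A4 (P8)
  R2 @ bar1.0: A3/F4 m6 -> G3/D4 P5 similar
  R4 @ bar2.0: B3/F4 TT untreated
  R4 @ bar2.3: B3/F4 TT untreated
  R1 @ bar7.0: F3/F4 P8 -> E3/E4 P8 similar
  R4 @ bar9.0: B2/F3 TT untreated
  R2 @ bar11.0: G3/D4 P5 -> A3/A4 P8 similar

No (6 violations)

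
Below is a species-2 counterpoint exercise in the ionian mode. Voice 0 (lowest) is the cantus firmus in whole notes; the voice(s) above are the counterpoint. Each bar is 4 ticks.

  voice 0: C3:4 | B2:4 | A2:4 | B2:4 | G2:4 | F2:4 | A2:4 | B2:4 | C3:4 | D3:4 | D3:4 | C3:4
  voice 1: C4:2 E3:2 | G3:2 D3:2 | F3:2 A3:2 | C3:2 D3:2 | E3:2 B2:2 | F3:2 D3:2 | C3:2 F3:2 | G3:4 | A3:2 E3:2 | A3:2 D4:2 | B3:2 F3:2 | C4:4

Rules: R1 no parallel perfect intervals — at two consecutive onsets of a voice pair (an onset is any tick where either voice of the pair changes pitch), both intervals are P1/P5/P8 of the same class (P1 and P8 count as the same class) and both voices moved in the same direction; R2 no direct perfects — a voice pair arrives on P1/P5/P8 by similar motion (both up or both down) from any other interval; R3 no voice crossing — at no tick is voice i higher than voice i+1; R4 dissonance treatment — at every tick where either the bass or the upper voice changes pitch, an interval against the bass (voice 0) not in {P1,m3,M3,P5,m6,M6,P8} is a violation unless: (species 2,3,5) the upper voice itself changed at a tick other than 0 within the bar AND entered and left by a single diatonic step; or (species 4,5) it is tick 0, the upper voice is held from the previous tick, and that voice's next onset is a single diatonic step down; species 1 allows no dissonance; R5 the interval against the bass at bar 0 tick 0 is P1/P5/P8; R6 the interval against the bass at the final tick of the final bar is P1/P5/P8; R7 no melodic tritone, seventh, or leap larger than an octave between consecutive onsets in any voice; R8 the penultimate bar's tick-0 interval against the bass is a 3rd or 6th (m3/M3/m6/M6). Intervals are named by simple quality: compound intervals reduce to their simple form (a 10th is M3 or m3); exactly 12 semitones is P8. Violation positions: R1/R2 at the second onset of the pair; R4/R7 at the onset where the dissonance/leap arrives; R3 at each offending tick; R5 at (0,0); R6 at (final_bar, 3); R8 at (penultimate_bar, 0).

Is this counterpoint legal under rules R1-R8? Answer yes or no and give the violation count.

No (4 violations)

bar 0: v0=C3 v1=C4 (P8)
bar 1: v0=B2 v1=G3 (m6)
bar 2: v0=A2 v1=F3 (m6)
bar 3: v0=B2 v1=C3 (m2)
bar 4: v0=G2 v1=E3 (M6)
bar 5: v0=F2 v1=F3 (P8)
bar 6: v0=A2 v1=C3 (m3)
bar 7: v0=B2 v1=G3 (m6)
bar 8: v0=C3 v1=A3 (M6)
bar 9: v0=D3 v1=A3 (P5)
bar 10: v0=D3 v1=B3 (M6)
bar 11: v0=C3 v1=C4 (P8)
  R4 @ bar3.0: B2/C3 m2 untreated
  R7 @ bar5.0: B2->F3 leap 6st
  R2 @ bar9.0: C3/E3 M3 -> D3/A3 P5 similar
  R7 @ bar10.2: B3->F3 leap 6st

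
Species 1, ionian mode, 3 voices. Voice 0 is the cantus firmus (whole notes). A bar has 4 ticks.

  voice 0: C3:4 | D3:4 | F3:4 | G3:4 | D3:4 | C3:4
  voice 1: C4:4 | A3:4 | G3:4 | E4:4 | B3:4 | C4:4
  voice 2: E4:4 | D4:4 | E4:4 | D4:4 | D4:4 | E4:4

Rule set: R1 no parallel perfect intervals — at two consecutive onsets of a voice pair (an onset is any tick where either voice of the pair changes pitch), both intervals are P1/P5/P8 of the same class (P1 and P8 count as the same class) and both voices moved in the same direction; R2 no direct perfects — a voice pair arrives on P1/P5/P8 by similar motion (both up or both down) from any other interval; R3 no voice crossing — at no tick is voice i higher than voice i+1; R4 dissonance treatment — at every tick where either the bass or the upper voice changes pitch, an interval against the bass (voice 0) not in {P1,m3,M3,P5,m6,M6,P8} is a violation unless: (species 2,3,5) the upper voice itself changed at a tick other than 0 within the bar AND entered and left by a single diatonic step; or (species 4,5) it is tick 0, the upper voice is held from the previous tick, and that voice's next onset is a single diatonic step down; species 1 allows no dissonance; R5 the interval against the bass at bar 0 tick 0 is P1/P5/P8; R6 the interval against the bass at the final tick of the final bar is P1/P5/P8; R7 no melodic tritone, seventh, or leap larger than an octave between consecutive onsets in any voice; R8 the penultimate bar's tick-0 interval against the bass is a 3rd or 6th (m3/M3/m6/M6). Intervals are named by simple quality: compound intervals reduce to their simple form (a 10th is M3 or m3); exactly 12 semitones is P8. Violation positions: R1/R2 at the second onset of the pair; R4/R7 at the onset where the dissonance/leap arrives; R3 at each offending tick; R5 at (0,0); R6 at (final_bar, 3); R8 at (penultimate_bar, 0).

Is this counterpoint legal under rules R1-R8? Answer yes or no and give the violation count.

No (9 violations)

bar 0: v0=C3 v1=C4 v2=E4 (M3)
bar 1: v0=D3 v1=A3 v2=D4 (P8)
bar 2: v0=F3 v1=G3 v2=E4 (M7)
bar 3: v0=G3 v1=E4 v2=D4 (P5)
bar 4: v0=D3 v1=B3 v2=D4 (P8)
bar 5: v0=C3 v1=C4 v2=E4 (M3)
  R5 @ bar0.0: opens on M3
  R4 @ bar2.0: F3/G3 M2 untreated
  R4 @ bar2.0: F3/E4 M7 untreated
  R3 @ bar3.0: E4 above D4
  R3 @ bar3.1: E4 above D4
  R3 @ bar3.2: E4 above D4
  R3 @ bar3.3: E4 above D4
  R8 @ bar4.0: penult P8 not 3rd/6th
  R6 @ bar5.3: closes on M3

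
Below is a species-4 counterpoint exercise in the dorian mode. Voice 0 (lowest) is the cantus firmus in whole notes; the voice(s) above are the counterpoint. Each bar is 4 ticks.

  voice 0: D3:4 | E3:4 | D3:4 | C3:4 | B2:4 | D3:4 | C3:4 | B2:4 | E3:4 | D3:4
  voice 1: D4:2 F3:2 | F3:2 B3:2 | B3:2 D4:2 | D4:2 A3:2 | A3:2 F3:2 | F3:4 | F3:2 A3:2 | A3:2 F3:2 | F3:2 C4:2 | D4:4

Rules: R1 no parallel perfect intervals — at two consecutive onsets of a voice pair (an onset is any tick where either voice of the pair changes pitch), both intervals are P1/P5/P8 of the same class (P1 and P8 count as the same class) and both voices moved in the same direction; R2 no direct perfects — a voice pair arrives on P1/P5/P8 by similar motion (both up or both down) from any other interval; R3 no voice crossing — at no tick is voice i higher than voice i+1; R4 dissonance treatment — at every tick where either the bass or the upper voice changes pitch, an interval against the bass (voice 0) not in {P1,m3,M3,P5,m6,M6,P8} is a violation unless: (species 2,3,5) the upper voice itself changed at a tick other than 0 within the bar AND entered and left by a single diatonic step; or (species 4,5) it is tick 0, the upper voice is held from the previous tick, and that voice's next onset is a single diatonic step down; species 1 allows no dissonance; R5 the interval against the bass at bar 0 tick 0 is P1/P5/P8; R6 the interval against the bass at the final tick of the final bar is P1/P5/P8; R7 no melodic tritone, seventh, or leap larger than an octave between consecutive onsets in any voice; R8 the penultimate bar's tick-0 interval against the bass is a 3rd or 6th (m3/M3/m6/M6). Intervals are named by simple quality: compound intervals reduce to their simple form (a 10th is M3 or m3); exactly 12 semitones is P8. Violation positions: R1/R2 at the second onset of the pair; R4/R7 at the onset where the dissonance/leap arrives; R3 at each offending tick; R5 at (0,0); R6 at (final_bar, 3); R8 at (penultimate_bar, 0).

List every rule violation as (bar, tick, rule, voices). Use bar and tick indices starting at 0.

(1, 0, R4, (0, 1))
(1, 2, R7, (1,))
(3, 0, R4, (0, 1))
(4, 0, R4, (0, 1))
(4, 2, R4, (0, 1))
(6, 0, R4, (0, 1))
(7, 0, R4, (0, 1))
(7, 2, R4, (0, 1))
(8, 0, R4, (0, 1))
(8, 0, R8, (0, 1))

bar 0: v0=D3 v1=D4 downbeat P8
bar 1: v0=E3 v1=F3 downbeat m2
bar 2: v0=D3 v1=B3 downbeat M6
bar 3: v0=C3 v1=D4 downbeat M2
bar 4: v0=B2 v1=A3 downbeat m7
bar 5: v0=D3 v1=F3 downbeat m3
bar 6: v0=C3 v1=F3 downbeat P4
bar 7: v0=B2 v1=A3 downbeat m7
bar 8: v0=E3 v1=F3 downbeat m2
bar 9: v0=D3 v1=D4 downbeat P8
  -> R4 @ bar 1 tick 0 v(0, 1): E3/F3 m2 untreated
  -> R7 @ bar 1 tick 2 v(1,): F3->B3 leap 6st
  -> R4 @ bar 3 tick 0 v(0, 1): C3/D4 M2 untreated
  -> R4 @ bar 4 tick 0 v(0, 1): B2/A3 m7 untreated
  -> R4 @ bar 4 tick 2 v(0, 1): B2/F3 TT untreated
  -> R4 @ bar 6 tick 0 v(0, 1): C3/F3 P4 untreated
  -> R4 @ bar 7 tick 0 v(0, 1): B2/A3 m7 untreated
  -> R4 @ bar 7 tick 2 v(0, 1): B2/F3 TT untreated
  -> R4 @ bar 8 tick 0 v(0, 1): E3/F3 m2 untreated
  -> R8 @ bar 8 tick 0 v(0, 1): penult m2 not 3rd/6th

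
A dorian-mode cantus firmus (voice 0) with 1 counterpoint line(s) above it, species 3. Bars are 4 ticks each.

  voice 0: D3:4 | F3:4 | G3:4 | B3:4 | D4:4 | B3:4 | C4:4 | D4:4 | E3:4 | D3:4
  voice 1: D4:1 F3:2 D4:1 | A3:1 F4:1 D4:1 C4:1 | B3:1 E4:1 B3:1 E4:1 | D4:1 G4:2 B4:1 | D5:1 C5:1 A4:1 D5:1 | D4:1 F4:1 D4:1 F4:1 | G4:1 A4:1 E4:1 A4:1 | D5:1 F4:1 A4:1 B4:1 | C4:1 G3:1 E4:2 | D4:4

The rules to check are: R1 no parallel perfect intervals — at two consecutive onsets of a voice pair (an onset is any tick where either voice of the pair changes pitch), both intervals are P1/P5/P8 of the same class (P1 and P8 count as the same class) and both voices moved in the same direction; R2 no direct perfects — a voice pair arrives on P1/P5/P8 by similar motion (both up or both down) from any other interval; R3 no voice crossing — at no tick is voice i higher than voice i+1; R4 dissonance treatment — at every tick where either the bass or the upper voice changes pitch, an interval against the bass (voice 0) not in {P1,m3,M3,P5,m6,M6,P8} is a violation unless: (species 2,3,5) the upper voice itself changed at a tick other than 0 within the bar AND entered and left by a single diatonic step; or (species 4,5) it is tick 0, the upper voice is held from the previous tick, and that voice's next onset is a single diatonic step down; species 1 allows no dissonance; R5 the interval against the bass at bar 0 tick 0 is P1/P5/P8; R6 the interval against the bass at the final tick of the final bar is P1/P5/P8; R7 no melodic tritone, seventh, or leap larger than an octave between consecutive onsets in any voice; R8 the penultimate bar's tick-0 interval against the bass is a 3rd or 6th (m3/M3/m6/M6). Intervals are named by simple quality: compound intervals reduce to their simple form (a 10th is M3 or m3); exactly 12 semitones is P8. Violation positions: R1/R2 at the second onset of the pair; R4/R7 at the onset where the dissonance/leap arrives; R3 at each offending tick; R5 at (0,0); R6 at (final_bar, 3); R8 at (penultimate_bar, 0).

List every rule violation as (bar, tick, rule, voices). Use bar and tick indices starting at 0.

bar 0: v0=D3 v1=D4 downbeat P8
bar 1: v0=F3 v1=A3 downbeat M3
bar 2: v0=G3 v1=B3 downbeat M3
bar 3: v0=B3 v1=D4 downbeat m3
bar 4: v0=D4 v1=D5 downbeat P8
bar 5: v0=B3 v1=D4 downbeat m3
bar 6: v0=C4 v1=G4 downbeat P5
bar 7: v0=D4 v1=D5 downbeat P8
bar 8: v0=E3 v1=C4 downbeat m6
bar 9: v0=D3 v1=D4 downbeat P8
  -> R1 @ bar 4 tick 0 v(0, 1): B3/B4 P8 -> D4/D5 P8 similar
  -> R4 @ bar 4 tick 1 v(0, 1): D4/C5 m7 untreated
  -> R4 @ bar 5 tick 1 v(0, 1): B3/F4 TT untreated
  -> R4 @ bar 5 tick 3 v(0, 1): B3/F4 TT untreated
  -> R2 @ bar 6 tick 0 v(0, 1): B3/F4 TT -> C4/G4 P5 similar
  -> R2 @ bar 7 tick 0 v(0, 1): C4/A4 M6 -> D4/D5 P8 similar
  -> R7 @ bar 8 tick 0 v(0,): D4->E3 leap 10st
  -> R7 @ bar 8 tick 0 v(1,): B4->C4 leap 11st
  -> R1 @ bar 9 tick 0 v(0, 1): E3/E4 P8 -> D3/D4 P8 similar

(4, 0, R1, (0, 1))
(4, 1, R4, (0, 1))
(5, 1, R4, (0, 1))
(5, 3, R4, (0, 1))
(6, 0, R2, (0, 1))
(7, 0, R2, (0, 1))
(8, 0, R7, (0,))
(8, 0, R7, (1,))
(9, 0, R1, (0, 1))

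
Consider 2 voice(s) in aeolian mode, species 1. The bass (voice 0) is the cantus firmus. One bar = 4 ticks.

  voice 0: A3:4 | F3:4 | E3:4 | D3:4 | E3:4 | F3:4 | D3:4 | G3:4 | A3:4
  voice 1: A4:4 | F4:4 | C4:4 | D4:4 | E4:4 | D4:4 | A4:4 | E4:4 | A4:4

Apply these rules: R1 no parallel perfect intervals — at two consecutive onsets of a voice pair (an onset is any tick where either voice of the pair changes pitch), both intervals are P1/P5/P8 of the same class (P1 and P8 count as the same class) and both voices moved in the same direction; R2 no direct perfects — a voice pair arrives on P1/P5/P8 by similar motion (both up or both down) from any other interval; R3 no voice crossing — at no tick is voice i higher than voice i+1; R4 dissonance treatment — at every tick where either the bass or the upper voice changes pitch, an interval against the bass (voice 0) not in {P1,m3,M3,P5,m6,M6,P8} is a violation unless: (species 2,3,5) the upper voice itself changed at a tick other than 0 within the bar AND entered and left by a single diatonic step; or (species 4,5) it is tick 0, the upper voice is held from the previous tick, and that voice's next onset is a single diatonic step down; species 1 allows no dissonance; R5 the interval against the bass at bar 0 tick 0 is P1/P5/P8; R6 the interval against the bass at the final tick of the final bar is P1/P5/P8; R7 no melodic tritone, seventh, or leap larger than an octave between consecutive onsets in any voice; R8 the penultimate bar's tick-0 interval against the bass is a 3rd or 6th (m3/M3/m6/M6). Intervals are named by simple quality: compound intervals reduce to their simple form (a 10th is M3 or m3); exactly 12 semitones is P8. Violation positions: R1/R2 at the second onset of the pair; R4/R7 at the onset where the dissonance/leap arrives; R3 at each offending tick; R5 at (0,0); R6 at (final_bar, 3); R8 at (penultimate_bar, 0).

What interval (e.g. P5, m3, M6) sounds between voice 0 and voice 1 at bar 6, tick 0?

voice 0=D3 voice 1=A4 -> P5

P5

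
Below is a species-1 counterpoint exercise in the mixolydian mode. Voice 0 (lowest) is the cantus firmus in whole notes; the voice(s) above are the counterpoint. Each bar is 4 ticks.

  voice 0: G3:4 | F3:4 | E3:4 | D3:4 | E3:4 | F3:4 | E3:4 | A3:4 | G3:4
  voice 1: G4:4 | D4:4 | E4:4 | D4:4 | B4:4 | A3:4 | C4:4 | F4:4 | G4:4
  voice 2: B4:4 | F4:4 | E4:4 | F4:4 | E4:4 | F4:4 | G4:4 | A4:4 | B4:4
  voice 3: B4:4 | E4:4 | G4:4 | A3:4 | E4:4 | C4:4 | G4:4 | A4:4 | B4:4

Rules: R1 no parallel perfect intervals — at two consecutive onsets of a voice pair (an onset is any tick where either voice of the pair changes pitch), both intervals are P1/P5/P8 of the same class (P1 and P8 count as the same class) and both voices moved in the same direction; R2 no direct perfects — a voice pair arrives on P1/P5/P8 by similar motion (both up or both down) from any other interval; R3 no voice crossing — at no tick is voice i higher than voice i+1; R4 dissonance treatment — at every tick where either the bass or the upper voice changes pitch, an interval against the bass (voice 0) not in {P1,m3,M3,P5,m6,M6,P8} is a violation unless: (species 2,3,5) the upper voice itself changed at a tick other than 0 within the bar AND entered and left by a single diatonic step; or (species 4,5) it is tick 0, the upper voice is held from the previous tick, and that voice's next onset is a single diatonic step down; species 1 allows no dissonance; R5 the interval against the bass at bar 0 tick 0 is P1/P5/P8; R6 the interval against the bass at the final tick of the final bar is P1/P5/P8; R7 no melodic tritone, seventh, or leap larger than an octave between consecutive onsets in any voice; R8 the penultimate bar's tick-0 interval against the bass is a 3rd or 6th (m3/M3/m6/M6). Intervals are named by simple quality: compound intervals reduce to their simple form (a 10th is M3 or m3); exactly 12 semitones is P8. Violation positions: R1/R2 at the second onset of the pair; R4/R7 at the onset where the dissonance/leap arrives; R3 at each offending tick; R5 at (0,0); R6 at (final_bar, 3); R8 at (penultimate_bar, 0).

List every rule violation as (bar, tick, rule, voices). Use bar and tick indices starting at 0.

bar 0: v0=G3 v1=G4 v2=B4 v3=B4 downbeat M3
bar 1: v0=F3 v1=D4 v2=F4 v3=E4 downbeat M7
bar 2: v0=E3 v1=E4 v2=E4 v3=G4 downbeat m3
bar 3: v0=D3 v1=D4 v2=F4 v3=A3 downbeat P5
bar 4: v0=E3 v1=B4 v2=E4 v3=E4 downbeat P8
bar 5: v0=F3 v1=A3 v2=F4 v3=C4 downbeat P5
bar 6: v0=E3 v1=C4 v2=G4 v3=G4 downbeat m3
bar 7: v0=A3 v1=F4 v2=A4 v3=A4 downbeat P8
bar 8: v0=G3 v1=G4 v2=B4 v3=B4 downbeat M3
  -> R5 @ bar 0 tick 0 v(0, 2): opens on M3
  -> R5 @ bar 0 tick 0 v(0, 3): opens on M3
  -> R2 @ bar 1 tick 0 v(0, 2): G3/B4 M3 -> F3/F4 P8 similar
  -> R3 @ bar 1 tick 0 v(2, 3): F4 above E4
  -> R4 @ bar 1 tick 0 v(0, 3): F3/E4 M7 untreated
  -> R7 @ bar 1 tick 0 v(2,): B4->F4 leap 6st
  -> R3 @ bar 1 tick 1 v(2, 3): F4 above E4
  -> R3 @ bar 1 tick 2 v(2, 3): F4 above E4
  -> R3 @ bar 1 tick 3 v(2, 3): F4 above E4
  -> R1 @ bar 2 tick 0 v(0, 2): F3/F4 P8 -> E3/E4 P8 similar
  -> R1 @ bar 3 tick 0 v(0, 1): E3/E4 P8 -> D3/D4 P8 similar
  -> R2 @ bar 3 tick 0 v(0, 3): E3/G4 m3 -> D3/A3 P5 similar
  -> R3 @ bar 3 tick 0 v(2, 3): F4 above A3
  -> R7 @ bar 3 tick 0 v(3,): G4->A3 leap 10st
  -> R3 @ bar 3 tick 1 v(2, 3): F4 above A3
  -> R3 @ bar 3 tick 2 v(2, 3): F4 above A3
  -> R3 @ bar 3 tick 3 v(2, 3): F4 above A3
  -> R2 @ bar 4 tick 0 v(0, 1): D3/D4 P8 -> E3/B4 P5 similar
  -> R2 @ bar 4 tick 0 v(0, 3): D3/A3 P5 -> E3/E4 P8 similar
  -> R2 @ bar 4 tick 0 v(1, 3): D4/A3 P4 -> B4/E4 P5 similar
  -> R3 @ bar 4 tick 0 v(1, 2): B4 above E4
  -> R3 @ bar 4 tick 1 v(1, 2): B4 above E4
  -> R3 @ bar 4 tick 2 v(1, 2): B4 above E4
  -> R3 @ bar 4 tick 3 v(1, 2): B4 above E4
  -> R1 @ bar 5 tick 0 v(0, 2): E3/E4 P8 -> F3/F4 P8 similar
  -> R3 @ bar 5 tick 0 v(2, 3): F4 above C4
  -> R7 @ bar 5 tick 0 v(1,): B4->A3 leap 14st
  -> R3 @ bar 5 tick 1 v(2, 3): F4 above C4
  -> R3 @ bar 5 tick 2 v(2, 3): F4 above C4
  -> R3 @ bar 5 tick 3 v(2, 3): F4 above C4
  -> R2 @ bar 6 tick 0 v(1, 2): A3/F4 m6 -> C4/G4 P5 similar
  -> R2 @ bar 6 tick 0 v(1, 3): A3/C4 m3 -> C4/G4 P5 similar
  -> R2 @ bar 6 tick 0 v(2, 3): F4/C4 P4 -> G4/G4 P1 similar
  -> R1 @ bar 7 tick 0 v(2, 3): G4/G4 P1 -> A4/A4 P1 similar
  -> R2 @ bar 7 tick 0 v(0, 2): E3/G4 m3 -> A3/A4 P8 similar
  -> R2 @ bar 7 tick 0 v(0, 3): E3/G4 m3 -> A3/A4 P8 similar
  -> R8 @ bar 7 tick 0 v(0, 2): penult P8 not 3rd/6th
  -> R8 @ bar 7 tick 0 v(0, 3): penult P8 not 3rd/6th
  -> R1 @ bar 8 tick 0 v(2, 3): A4/A4 P1 -> B4/B4 P1 similar
  -> R6 @ bar 8 tick 3 v(0, 2): closes on M3
  -> R6 @ bar 8 tick 3 v(0, 3): closes on M3

(0, 0, R5, (0, 2))
(0, 0, R5, (0, 3))
(1, 0, R2, (0, 2))
(1, 0, R3, (2, 3))
(1, 0, R4, (0, 3))
(1, 0, R7, (2,))
(1, 1, R3, (2, 3))
(1, 2, R3, (2, 3))
(1, 3, R3, (2, 3))
(2, 0, R1, (0, 2))
(3, 0, R1, (0, 1))
(3, 0, R2, (0, 3))
(3, 0, R3, (2, 3))
(3, 0, R7, (3,))
(3, 1, R3, (2, 3))
(3, 2, R3, (2, 3))
(3, 3, R3, (2, 3))
(4, 0, R2, (0, 1))
(4, 0, R2, (0, 3))
(4, 0, R2, (1, 3))
(4, 0, R3, (1, 2))
(4, 1, R3, (1, 2))
(4, 2, R3, (1, 2))
(4, 3, R3, (1, 2))
(5, 0, R1, (0, 2))
(5, 0, R3, (2, 3))
(5, 0, R7, (1,))
(5, 1, R3, (2, 3))
(5, 2, R3, (2, 3))
(5, 3, R3, (2, 3))
(6, 0, R2, (1, 2))
(6, 0, R2, (1, 3))
(6, 0, R2, (2, 3))
(7, 0, R1, (2, 3))
(7, 0, R2, (0, 2))
(7, 0, R2, (0, 3))
(7, 0, R8, (0, 2))
(7, 0, R8, (0, 3))
(8, 0, R1, (2, 3))
(8, 3, R6, (0, 2))
(8, 3, R6, (0, 3))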